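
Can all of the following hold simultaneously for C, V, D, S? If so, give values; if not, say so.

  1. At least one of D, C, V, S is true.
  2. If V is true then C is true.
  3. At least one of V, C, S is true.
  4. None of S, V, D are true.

C = True, V = False, D = False, S = False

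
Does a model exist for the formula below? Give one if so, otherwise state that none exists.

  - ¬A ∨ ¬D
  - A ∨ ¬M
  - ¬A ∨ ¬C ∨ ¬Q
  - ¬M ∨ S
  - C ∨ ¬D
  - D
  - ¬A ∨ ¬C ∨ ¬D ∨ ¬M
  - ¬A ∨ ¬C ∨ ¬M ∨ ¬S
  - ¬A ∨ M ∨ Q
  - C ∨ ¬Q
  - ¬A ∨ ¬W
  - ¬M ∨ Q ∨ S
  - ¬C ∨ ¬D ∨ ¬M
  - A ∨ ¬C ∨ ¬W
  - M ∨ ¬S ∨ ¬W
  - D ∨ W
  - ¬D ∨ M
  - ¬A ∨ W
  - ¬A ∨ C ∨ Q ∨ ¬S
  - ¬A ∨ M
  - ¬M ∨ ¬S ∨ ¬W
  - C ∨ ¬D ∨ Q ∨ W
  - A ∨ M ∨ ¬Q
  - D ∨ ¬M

No satisfying assignment exists.

Case D = True:
  (¬A ∨ ¬D) forces A = False.
  (A ∨ ¬M) forces M = False.
  Clause (¬D ∨ M) is falsified — contradiction.
Case D = False:
  Clause (D) is falsified — contradiction.
Both cases fail, so the formula is unsatisfiable.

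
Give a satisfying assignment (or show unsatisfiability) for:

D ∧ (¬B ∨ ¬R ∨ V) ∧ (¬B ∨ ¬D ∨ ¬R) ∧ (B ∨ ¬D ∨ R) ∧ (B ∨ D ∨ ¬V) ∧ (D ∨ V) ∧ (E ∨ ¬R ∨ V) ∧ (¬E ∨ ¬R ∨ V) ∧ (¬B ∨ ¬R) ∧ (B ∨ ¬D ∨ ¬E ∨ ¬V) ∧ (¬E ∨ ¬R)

V: True, B: True, R: False, D: True, E: True

Unit clause (D) forces D = True.
Set V = True.
Set B = True.
  then (¬B ∨ ¬D ∨ ¬R) forces R = False.
Set E = True.
All clauses satisfied.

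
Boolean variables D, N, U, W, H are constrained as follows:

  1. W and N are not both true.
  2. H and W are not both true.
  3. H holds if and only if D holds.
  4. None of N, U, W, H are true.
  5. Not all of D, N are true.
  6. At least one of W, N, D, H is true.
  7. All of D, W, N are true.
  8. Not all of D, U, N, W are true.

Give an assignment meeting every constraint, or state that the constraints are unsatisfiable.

Case N = True:
  Constraint (4) is violated (N=T) — contradiction.
Case N = False:
  Constraint (7) is violated (N=F) — contradiction.
Both cases fail — unsatisfiable.

The formula is unsatisfiable.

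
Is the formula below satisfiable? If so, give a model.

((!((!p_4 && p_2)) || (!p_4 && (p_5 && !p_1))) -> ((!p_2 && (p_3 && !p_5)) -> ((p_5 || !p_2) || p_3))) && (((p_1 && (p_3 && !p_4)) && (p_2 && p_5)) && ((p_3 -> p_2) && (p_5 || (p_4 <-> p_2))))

p_1 = True; p_2 = True; p_3 = True; p_4 = False; p_5 = True

  (!((!p_4 && p_2)) || (!p_4 && (p_5 && !p_1))) -> ((!p_2 && (p_3 && !p_5)) -> ((p_5 || !p_2) || p_3)) = True
    !((!p_4 && p_2)) || (!p_4 && (p_5 && !p_1)) = False
      !((!p_4 && p_2)) = False
        !p_4 && p_2 = True
          !p_4 = True
      !p_4 && (p_5 && !p_1) = False
        !p_4 = True
        p_5 && !p_1 = False
          !p_1 = False
    (!p_2 && (p_3 && !p_5)) -> ((p_5 || !p_2) || p_3) = True
      !p_2 && (p_3 && !p_5) = False
        !p_2 = False
        p_3 && !p_5 = False
          !p_5 = False
      (p_5 || !p_2) || p_3 = True
        p_5 || !p_2 = True
          !p_2 = False
  ((p_1 && (p_3 && !p_4)) && (p_2 && p_5)) && ((p_3 -> p_2) && (p_5 || (p_4 <-> p_2))) = True
    (p_1 && (p_3 && !p_4)) && (p_2 && p_5) = True
      p_1 && (p_3 && !p_4) = True
        p_3 && !p_4 = True
          !p_4 = True
      p_2 && p_5 = True
    (p_3 -> p_2) && (p_5 || (p_4 <-> p_2)) = True
      p_3 -> p_2 = True
      p_5 || (p_4 <-> p_2) = True
        p_4 <-> p_2 = False
Both conjuncts True, so the formula holds.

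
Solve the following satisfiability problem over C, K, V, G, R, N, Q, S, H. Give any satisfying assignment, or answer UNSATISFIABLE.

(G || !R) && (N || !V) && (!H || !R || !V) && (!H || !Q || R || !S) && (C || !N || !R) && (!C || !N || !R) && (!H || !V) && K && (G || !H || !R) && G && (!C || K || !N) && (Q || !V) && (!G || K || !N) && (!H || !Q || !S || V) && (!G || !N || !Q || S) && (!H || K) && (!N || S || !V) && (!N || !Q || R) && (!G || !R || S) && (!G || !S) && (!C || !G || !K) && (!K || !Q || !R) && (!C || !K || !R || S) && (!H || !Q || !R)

C = False; K = True; V = False; G = True; R = False; N = False; Q = True; S = False; H = True

Unit clause (K) forces K = True.
Unit clause (G) forces G = True.
In (!G || !S) only !S is left, so S = False.
In (!C || !G || !K) only !C is left, so C = False.
In (!G || !R || S) only !R is left, so R = False.
Set V = False.
Set N = False.
Set Q = True.
Set H = True.
All clauses satisfied.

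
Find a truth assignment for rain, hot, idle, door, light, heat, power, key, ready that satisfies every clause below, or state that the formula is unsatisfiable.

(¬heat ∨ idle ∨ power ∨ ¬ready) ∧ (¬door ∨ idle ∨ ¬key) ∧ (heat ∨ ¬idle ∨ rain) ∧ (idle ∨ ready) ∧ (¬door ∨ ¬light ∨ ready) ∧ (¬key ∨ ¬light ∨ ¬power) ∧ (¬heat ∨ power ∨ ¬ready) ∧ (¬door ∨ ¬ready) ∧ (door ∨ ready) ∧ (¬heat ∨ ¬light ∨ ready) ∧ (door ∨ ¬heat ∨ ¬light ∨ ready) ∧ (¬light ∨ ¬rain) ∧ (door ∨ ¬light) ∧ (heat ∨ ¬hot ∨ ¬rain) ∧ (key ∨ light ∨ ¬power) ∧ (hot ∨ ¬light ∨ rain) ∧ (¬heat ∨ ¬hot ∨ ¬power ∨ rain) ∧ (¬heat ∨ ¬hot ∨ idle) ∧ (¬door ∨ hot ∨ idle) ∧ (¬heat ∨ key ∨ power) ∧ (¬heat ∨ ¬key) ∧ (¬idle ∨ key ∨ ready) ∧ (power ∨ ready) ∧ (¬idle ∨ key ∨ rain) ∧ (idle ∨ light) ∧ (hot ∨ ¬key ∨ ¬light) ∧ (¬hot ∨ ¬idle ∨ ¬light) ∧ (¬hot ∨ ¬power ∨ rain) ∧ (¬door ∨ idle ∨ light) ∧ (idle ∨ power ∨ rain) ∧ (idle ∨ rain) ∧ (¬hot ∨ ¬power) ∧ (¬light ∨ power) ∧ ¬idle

Case rain = True:
  (¬light ∨ ¬rain) forces light = False.
  (idle ∨ light) forces idle = True.
  Clause (¬idle) is falsified — contradiction.
Case rain = False:
  (idle ∨ rain) forces idle = True.
  Clause (¬idle) is falsified — contradiction.
Both cases fail, so the formula is unsatisfiable.

Unsatisfiable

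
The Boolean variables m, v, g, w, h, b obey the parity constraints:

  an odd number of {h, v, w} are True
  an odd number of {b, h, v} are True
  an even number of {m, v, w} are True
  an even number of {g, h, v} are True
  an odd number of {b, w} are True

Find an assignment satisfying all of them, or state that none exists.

Unsatisfiable — no assignment works.

Adding constraints 1, 2, 5 mod 2: every variable appears an even number of times on the left, so the left side is 0.
But the right sides sum to 1 (mod 2). 0 ≠ 1 — the system is inconsistent.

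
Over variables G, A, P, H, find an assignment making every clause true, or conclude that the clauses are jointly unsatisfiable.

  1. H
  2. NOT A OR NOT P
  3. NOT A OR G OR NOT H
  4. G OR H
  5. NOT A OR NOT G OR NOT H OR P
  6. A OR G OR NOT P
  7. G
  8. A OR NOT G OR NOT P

Unit clause (H) forces H = True.
Unit clause (G) forces G = True.
Set A = False.
  then (A OR NOT G OR NOT P) forces P = False.
Check each clause:
  (H): H holds.
  (NOT A OR NOT P): NOT A holds.
  (NOT A OR G OR NOT H): NOT A holds.
  (G OR H): G holds.
  (NOT A OR NOT G OR NOT H OR P): NOT A holds.
  (A OR G OR NOT P): G holds.
  (G): G holds.
  (A OR NOT G OR NOT P): NOT P holds.
All clauses satisfied.

G = True; A = False; P = False; H = True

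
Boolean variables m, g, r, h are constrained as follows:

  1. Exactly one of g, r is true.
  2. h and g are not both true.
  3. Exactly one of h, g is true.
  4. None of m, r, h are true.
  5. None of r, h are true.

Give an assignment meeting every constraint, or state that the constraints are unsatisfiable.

m = False; g = True; r = False; h = False

  (1) {g, r}: 1 true — exactly one ✓
  (2) h=F, g=T — not both ✓
  (3) {h, g}: 1 true — exactly one ✓
  (4) {m, r, h}: 0 true — none ✓
  (5) {r, h}: 0 true — none ✓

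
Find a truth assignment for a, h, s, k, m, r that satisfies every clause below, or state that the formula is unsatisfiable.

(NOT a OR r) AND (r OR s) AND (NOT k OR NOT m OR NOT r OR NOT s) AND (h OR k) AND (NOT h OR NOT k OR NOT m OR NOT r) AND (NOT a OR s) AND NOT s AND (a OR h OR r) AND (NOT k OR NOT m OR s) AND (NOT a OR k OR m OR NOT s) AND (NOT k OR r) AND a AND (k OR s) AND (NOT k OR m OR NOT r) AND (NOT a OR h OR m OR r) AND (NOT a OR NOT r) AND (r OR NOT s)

Case a = True:
  (NOT a OR r) forces r = True.
  Clause (NOT a OR NOT r) is falsified — contradiction.
Case a = False:
  Clause (a) is falsified — contradiction.
Both cases fail, so the formula is unsatisfiable.

UNSATISFIABLE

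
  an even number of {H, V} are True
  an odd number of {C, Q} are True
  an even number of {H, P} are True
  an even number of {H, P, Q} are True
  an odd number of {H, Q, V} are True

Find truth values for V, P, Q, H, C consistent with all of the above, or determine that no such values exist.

UNSATISFIABLE

Adding constraints 1, 3, 4, 5 mod 2: every variable appears an even number of times on the left, so the left side is 0.
But the right sides sum to 1 (mod 2). 0 ≠ 1 — the system is inconsistent.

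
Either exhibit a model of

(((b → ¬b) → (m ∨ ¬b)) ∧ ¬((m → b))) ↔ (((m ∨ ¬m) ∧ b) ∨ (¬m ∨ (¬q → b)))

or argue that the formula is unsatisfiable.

m: True; q: True; b: False

  (((b → ¬b) → (m ∨ ¬b)) ∧ ¬((m → b))) ↔ (((m ∨ ¬m) ∧ b) ∨ (¬m ∨ (¬q → b))) = True
    ((b → ¬b) → (m ∨ ¬b)) ∧ ¬((m → b)) = True
      (b → ¬b) → (m ∨ ¬b) = True
        b → ¬b = True
          ¬b = True
        m ∨ ¬b = True
          ¬b = True
      ¬((m → b)) = True
        m → b = False
    ((m ∨ ¬m) ∧ b) ∨ (¬m ∨ (¬q → b)) = True
      (m ∨ ¬m) ∧ b = False
        m ∨ ¬m = True
          ¬m = False
      ¬m ∨ (¬q → b) = True
        ¬m = False
        ¬q → b = True
          ¬q = False
The formula evaluates to True.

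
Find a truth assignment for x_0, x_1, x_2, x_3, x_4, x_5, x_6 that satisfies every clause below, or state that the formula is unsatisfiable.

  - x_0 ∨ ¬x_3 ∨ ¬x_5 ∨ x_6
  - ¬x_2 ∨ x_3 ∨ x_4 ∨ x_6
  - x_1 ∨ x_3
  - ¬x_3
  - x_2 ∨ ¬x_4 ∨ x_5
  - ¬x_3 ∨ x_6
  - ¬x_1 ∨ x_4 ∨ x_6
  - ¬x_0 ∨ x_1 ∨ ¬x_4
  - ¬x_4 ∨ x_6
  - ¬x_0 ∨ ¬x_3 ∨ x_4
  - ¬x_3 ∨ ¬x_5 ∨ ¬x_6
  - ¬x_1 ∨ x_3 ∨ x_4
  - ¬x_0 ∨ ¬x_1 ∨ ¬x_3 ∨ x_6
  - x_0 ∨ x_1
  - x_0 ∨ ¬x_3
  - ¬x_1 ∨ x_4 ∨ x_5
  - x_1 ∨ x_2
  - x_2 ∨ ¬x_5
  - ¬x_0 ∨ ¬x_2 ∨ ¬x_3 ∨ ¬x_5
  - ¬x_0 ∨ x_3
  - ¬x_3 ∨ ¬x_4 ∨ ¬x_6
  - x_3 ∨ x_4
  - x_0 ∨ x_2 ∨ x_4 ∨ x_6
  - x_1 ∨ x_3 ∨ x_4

x_0 = False, x_1 = True, x_2 = True, x_3 = False, x_4 = True, x_5 = True, x_6 = True

Unit clause (¬x_3) forces x_3 = False.
In (¬x_0 ∨ x_3) only ¬x_0 is left, so x_0 = False.
In (x_3 ∨ x_4) only x_4 is left, so x_4 = True.
In (x_1 ∨ x_3) only x_1 is left, so x_1 = True.
In (¬x_4 ∨ x_6) only x_6 is left, so x_6 = True.
Try x_2 = False:
  (x_2 ∨ ¬x_4 ∨ x_5) forces x_5 = True.
  clause (x_2 ∨ ¬x_5) is falsified — backtrack.
So x_2 = True.
Set x_5 = True.
All clauses satisfied.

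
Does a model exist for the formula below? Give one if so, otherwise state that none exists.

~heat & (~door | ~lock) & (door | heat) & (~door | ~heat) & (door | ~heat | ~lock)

heat=F, lock=F, door=T

Unit clause (~heat) forces heat = False.
In (door | heat) only door is left, so door = True.
In (~door | ~lock) only ~lock is left, so lock = False.
Check each clause:
  (~heat): ~heat holds.
  (~door | ~lock): ~lock holds.
  (door | heat): door holds.
  (~door | ~heat): ~heat holds.
  (door | ~heat | ~lock): door holds.
All clauses satisfied.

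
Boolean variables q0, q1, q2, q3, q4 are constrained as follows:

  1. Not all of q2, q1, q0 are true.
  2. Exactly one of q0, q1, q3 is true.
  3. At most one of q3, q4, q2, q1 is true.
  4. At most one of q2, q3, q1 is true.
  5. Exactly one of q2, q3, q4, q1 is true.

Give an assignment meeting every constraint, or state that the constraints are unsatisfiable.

q0: True, q1: False, q2: True, q3: False, q4: False

  (1) {q2, q1, q0}: 2/3 true — not all ✓
  (2) {q0, q1, q3}: 1 true — exactly one ✓
  (3) {q3, q4, q2, q1}: 1 true — at most one ✓
  (4) {q2, q3, q1}: 1 true — at most one ✓
  (5) {q2, q3, q4, q1}: 1 true — exactly one ✓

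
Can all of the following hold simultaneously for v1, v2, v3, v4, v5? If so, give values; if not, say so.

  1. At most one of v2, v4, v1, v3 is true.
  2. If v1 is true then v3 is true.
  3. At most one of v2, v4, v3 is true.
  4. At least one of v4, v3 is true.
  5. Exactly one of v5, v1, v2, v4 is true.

v1: False, v2: False, v3: True, v4: False, v5: True

  (1) {v2, v4, v1, v3}: 1 true — at most one ✓
  (2) v1=F ⇒ v3: vacuous ✓
  (3) {v2, v4, v3}: 1 true — at most one ✓
  (4) {v4, v3}: 1 true — at least one ✓
  (5) {v5, v1, v2, v4}: 1 true — exactly one ✓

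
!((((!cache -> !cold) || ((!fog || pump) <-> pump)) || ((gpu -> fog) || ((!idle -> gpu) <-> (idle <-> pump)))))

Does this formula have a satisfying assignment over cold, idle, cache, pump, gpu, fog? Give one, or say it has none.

cold = True; idle = True; cache = False; pump = False; gpu = True; fog = False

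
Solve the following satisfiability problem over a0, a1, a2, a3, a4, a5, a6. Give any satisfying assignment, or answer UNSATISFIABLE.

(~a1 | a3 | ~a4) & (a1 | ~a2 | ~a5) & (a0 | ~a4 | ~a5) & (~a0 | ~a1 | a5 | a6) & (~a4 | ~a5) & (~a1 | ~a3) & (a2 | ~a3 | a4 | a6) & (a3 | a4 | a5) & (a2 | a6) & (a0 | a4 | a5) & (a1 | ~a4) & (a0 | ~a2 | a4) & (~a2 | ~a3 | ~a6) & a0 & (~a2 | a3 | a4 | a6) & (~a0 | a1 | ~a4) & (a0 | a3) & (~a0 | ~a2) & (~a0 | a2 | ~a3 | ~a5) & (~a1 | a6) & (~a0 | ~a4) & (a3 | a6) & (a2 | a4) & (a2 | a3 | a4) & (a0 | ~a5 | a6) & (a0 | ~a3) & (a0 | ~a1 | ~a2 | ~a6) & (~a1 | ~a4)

Unsatisfiable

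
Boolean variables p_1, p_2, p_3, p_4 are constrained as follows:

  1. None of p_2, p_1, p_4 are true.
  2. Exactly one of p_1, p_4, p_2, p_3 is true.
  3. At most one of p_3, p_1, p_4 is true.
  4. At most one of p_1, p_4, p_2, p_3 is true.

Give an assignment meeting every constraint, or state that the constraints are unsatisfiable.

p_1 = False, p_2 = False, p_3 = True, p_4 = False

  (1) {p_2, p_1, p_4}: 0 true — none ✓
  (2) {p_1, p_4, p_2, p_3}: 1 true — exactly one ✓
  (3) {p_3, p_1, p_4}: 1 true — at most one ✓
  (4) {p_1, p_4, p_2, p_3}: 1 true — at most one ✓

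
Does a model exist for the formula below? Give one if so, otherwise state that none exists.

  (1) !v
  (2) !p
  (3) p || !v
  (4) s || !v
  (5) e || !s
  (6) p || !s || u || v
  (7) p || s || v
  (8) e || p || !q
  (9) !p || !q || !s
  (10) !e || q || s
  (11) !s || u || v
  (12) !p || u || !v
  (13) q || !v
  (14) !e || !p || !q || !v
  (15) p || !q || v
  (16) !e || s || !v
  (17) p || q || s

q: False, v: False, p: False, s: True, e: True, u: True

Unit clause (!v) forces v = False.
Unit clause (!p) forces p = False.
In (p || s || v) only s is left, so s = True.
In (!s || u || v) only u is left, so u = True.
In (p || !q || v) only !q is left, so q = False.
In (e || !s) only e is left, so e = True.
All clauses satisfied.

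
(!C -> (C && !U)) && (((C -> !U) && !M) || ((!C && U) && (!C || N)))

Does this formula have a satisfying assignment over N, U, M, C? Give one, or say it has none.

N: False, U: False, M: False, C: True

  !C -> (C && !U) = True
    !C = False
    C && !U = True
      !U = True
  ((C -> !U) && !M) || ((!C && U) && (!C || N)) = True
    (C -> !U) && !M = True
      C -> !U = True
        !U = True
      !M = True
    (!C && U) && (!C || N) = False
      !C && U = False
        !C = False
      !C || N = False
        !C = False
Both conjuncts True, so the formula holds.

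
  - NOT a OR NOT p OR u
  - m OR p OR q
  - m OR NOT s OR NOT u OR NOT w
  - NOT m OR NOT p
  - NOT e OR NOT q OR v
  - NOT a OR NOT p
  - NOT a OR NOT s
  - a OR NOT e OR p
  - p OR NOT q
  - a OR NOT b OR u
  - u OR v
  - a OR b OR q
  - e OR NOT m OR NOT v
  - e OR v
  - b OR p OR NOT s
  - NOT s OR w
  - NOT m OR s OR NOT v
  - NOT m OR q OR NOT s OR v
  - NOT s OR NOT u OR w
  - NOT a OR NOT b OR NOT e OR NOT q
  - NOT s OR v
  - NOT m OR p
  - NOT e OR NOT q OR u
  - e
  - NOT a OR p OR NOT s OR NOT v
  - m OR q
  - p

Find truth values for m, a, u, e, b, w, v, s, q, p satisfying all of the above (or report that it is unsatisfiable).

Unit clause (e) forces e = True.
Unit clause (p) forces p = True.
In (NOT m OR NOT p) only NOT m is left, so m = False.
In (NOT a OR NOT p) only NOT a is left, so a = False.
In (m OR q) only q is left, so q = True.
In (NOT e OR NOT q OR v) only v is left, so v = True.
In (NOT e OR NOT q OR u) only u is left, so u = True.
Set b = False.
Set w = True.
  then (m OR NOT s OR NOT u OR NOT w) forces s = False.
All clauses satisfied.

m=F, a=F, u=T, e=T, b=F, w=T, v=T, s=F, q=T, p=T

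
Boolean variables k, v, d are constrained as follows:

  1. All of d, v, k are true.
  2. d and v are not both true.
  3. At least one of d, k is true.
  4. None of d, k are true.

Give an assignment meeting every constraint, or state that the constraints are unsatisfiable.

No satisfying assignment exists.

Case k = True:
  Constraint (4) is violated (k=T) — contradiction.
Case k = False:
  Constraint (1) is violated (k=F) — contradiction.
Both cases fail — unsatisfiable.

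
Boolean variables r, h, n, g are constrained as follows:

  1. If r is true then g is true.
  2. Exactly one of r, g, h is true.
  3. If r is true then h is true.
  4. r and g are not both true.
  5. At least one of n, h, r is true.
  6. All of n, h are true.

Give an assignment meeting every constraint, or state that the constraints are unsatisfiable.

r=F; h=T; n=T; g=F

  (1) r=F ⇒ g: vacuous ✓
  (2) {r, g, h}: 1 true — exactly one ✓
  (3) r=F ⇒ h: vacuous ✓
  (4) r=F, g=F — not both ✓
  (5) {n, h, r}: 2 true — at least one ✓
  (6) {n, h}: all 2 true ✓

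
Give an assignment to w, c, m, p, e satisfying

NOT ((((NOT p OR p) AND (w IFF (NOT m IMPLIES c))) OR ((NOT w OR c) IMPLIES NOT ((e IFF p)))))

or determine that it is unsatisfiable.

w = False, c = False, m = True, p = False, e = False

  NOT ((((NOT p OR p) AND (w IFF (NOT m IMPLIES c))) OR ((NOT w OR c) IMPLIES NOT ((e IFF p))))) = True
    ((NOT p OR p) AND (w IFF (NOT m IMPLIES c))) OR ((NOT w OR c) IMPLIES NOT ((e IFF p))) = False
      (NOT p OR p) AND (w IFF (NOT m IMPLIES c)) = False
        NOT p OR p = True
          NOT p = True
        w IFF (NOT m IMPLIES c) = False
          NOT m IMPLIES c = True
            NOT m = False
      (NOT w OR c) IMPLIES NOT ((e IFF p)) = False
        NOT w OR c = True
          NOT w = True
        NOT ((e IFF p)) = False
          e IFF p = True
The formula evaluates to True.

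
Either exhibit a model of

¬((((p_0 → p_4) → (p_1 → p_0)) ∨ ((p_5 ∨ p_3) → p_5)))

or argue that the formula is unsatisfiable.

p_0: False, p_1: True, p_3: True, p_4: False, p_5: False

  ¬((((p_0 → p_4) → (p_1 → p_0)) ∨ ((p_5 ∨ p_3) → p_5))) = True
    ((p_0 → p_4) → (p_1 → p_0)) ∨ ((p_5 ∨ p_3) → p_5) = False
      (p_0 → p_4) → (p_1 → p_0) = False
        p_0 → p_4 = True
        p_1 → p_0 = False
      (p_5 ∨ p_3) → p_5 = False
        p_5 ∨ p_3 = True
The formula evaluates to True.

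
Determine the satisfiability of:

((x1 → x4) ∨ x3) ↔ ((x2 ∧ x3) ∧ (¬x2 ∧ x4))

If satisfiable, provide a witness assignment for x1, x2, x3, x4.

x1 = True, x2 = False, x3 = False, x4 = False

  ((x1 → x4) ∨ x3) ↔ ((x2 ∧ x3) ∧ (¬x2 ∧ x4)) = True
    (x1 → x4) ∨ x3 = False
      x1 → x4 = False
    (x2 ∧ x3) ∧ (¬x2 ∧ x4) = False
      x2 ∧ x3 = False
      ¬x2 ∧ x4 = False
        ¬x2 = True
The formula evaluates to True.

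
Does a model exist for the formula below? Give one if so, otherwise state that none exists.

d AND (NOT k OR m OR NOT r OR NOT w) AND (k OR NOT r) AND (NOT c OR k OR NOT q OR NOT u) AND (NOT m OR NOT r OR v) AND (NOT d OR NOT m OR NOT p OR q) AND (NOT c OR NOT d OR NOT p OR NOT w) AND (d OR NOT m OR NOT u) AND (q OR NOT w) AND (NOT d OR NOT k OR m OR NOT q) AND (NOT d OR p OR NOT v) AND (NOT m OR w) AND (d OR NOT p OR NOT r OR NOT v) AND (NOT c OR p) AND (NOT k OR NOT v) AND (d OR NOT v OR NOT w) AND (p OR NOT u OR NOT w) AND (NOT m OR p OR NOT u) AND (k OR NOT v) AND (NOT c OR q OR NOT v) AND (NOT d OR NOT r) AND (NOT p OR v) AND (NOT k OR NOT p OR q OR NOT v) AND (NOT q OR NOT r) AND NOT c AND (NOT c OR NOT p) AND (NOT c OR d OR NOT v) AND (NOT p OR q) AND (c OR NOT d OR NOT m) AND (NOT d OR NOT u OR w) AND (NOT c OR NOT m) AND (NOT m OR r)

v=F, k=T, w=F, d=T, q=F, p=F, u=F, m=F, r=F, c=F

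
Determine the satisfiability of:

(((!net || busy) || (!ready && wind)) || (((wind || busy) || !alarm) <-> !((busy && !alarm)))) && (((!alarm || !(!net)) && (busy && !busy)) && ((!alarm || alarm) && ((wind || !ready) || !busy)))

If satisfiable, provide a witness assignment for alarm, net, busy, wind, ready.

Case busy = True: the conjunct !busy is False.
Case busy = False: the conjunct busy is False.
Both cases fail — unsatisfiable.

UNSATISFIABLE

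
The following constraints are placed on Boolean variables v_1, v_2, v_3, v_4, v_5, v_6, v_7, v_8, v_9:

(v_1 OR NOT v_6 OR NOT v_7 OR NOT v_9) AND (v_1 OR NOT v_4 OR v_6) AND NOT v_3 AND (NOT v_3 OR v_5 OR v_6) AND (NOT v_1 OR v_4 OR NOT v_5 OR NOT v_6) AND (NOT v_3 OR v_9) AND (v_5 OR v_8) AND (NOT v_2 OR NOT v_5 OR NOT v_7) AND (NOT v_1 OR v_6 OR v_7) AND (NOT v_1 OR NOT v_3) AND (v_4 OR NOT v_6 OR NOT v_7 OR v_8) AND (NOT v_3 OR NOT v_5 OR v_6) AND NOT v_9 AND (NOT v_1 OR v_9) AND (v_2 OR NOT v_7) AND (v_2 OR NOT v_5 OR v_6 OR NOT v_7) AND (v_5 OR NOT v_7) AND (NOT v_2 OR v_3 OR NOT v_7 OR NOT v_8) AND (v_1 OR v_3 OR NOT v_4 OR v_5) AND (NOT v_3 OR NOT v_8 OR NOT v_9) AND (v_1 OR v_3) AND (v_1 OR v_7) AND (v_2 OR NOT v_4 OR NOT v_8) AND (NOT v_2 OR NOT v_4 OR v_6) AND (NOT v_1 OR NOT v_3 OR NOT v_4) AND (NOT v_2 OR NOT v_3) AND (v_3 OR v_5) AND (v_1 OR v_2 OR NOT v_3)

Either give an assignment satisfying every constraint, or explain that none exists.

Unsatisfiable — no assignment works.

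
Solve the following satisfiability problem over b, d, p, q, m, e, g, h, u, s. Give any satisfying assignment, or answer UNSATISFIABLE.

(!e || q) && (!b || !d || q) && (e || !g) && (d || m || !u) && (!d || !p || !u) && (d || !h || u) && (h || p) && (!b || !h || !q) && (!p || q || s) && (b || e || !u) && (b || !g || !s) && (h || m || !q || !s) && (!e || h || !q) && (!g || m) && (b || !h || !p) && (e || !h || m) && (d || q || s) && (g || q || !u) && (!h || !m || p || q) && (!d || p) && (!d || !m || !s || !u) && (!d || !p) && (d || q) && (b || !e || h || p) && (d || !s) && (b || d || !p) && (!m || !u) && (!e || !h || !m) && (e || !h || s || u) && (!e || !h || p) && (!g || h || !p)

b=T; d=F; p=T; q=T; m=F; e=F; g=F; h=F; u=F; s=F

Set b = True.
Set d = False.
  then (d || q) forces q = True.
  then (d || !s) forces s = False.
  then (!b || !h || !q) forces h = False.
  then (!e || h || !q) forces e = False.
  then (e || !g) forces g = False.
  then (h || p) forces p = True.
Set m = False.
  then (d || m || !u) forces u = False.
All clauses satisfied.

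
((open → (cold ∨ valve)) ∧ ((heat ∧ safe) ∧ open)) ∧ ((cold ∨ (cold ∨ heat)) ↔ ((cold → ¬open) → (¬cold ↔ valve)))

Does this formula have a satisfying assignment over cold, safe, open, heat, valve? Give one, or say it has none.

cold = True, safe = True, open = True, heat = True, valve = False

  (open → (cold ∨ valve)) ∧ ((heat ∧ safe) ∧ open) = True
    open → (cold ∨ valve) = True
      cold ∨ valve = True
    (heat ∧ safe) ∧ open = True
      heat ∧ safe = True
  (cold ∨ (cold ∨ heat)) ↔ ((cold → ¬open) → (¬cold ↔ valve)) = True
    cold ∨ (cold ∨ heat) = True
      cold ∨ heat = True
    (cold → ¬open) → (¬cold ↔ valve) = True
      cold → ¬open = False
        ¬open = False
      ¬cold ↔ valve = True
        ¬cold = False
Both conjuncts True, so the formula holds.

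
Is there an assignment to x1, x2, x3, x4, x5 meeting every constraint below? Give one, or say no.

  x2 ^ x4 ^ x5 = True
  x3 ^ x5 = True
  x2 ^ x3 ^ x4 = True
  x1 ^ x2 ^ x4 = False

Adding constraints 1, 2, 3 mod 2: every variable appears an even number of times on the left, so the left side is 0.
But the right sides sum to 1 (mod 2). 0 ≠ 1 — the system is inconsistent.

Unsatisfiable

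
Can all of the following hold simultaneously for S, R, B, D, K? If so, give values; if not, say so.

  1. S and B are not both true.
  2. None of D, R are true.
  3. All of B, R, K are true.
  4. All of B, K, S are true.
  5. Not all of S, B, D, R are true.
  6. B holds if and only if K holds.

Case R = True:
  Constraint (2) is violated (R=T) — contradiction.
Case R = False:
  Constraint (3) is violated (R=F) — contradiction.
Both cases fail — unsatisfiable.

No satisfying assignment exists.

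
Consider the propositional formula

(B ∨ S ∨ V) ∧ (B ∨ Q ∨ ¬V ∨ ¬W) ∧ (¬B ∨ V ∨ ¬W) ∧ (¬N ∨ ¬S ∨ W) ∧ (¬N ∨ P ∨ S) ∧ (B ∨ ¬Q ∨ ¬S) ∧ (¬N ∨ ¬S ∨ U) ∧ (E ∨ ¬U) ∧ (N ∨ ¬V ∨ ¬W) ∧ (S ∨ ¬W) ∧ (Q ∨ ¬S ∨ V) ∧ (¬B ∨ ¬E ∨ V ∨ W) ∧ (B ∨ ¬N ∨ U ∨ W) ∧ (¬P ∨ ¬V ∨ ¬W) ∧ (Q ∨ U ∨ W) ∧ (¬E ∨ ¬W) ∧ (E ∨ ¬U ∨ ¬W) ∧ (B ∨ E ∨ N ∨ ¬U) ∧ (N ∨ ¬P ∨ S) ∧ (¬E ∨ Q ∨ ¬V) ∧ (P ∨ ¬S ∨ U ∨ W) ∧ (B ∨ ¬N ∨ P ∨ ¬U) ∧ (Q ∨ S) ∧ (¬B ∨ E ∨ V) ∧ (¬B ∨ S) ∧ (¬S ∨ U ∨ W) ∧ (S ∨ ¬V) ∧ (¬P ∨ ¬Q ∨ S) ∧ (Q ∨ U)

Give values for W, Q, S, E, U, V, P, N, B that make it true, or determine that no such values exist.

W = False; Q = True; S = True; E = True; U = True; V = True; P = False; N = False; B = True

Set W = False.
Try Q = False:
  (Q ∨ U ∨ W) forces U = True.
  (E ∨ ¬U) forces E = True.
  (¬E ∨ Q ∨ ¬V) forces V = False.
  (Q ∨ ¬S ∨ V) forces S = False.
  clause (Q ∨ S) is falsified — backtrack.
So Q = True.
Set S = True.
  then (¬N ∨ ¬S ∨ W) forces N = False.
  then (B ∨ ¬Q ∨ ¬S) forces B = True.
  then (¬S ∨ U ∨ W) forces U = True.
  then (E ∨ ¬U) forces E = True.
  then (¬B ∨ ¬E ∨ V ∨ W) forces V = True.
Set P = False.
All clauses satisfied.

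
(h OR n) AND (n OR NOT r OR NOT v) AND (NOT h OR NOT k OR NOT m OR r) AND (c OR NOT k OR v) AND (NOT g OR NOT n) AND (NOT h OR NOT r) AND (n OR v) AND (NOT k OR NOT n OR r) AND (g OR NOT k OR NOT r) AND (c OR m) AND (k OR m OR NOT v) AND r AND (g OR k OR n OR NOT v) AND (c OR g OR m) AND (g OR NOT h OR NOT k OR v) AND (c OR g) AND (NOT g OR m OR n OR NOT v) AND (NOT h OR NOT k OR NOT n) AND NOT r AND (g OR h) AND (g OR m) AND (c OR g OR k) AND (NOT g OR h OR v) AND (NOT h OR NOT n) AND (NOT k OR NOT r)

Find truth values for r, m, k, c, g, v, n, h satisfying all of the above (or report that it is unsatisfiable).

No satisfying assignment exists.

Case r = True:
  Clause (NOT r) is falsified — contradiction.
Case r = False:
  Clause (r) is falsified — contradiction.
Both cases fail, so the formula is unsatisfiable.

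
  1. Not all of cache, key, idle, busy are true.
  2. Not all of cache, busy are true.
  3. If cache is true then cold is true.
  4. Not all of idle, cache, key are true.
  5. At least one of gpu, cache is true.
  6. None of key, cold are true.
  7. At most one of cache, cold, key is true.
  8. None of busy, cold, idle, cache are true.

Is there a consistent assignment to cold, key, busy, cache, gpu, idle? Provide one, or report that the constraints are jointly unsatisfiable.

cold = False, key = False, busy = False, cache = False, gpu = True, idle = False

  (1) {cache, key, idle, busy}: 0/4 true — not all ✓
  (2) {cache, busy}: 0/2 true — not all ✓
  (3) cache=F ⇒ cold: vacuous ✓
  (4) {idle, cache, key}: 0/3 true — not all ✓
  (5) {gpu, cache}: 1 true — at least one ✓
  (6) {key, cold}: 0 true — none ✓
  (7) {cache, cold, key}: 0 true — at most one ✓
  (8) {busy, cold, idle, cache}: 0 true — none ✓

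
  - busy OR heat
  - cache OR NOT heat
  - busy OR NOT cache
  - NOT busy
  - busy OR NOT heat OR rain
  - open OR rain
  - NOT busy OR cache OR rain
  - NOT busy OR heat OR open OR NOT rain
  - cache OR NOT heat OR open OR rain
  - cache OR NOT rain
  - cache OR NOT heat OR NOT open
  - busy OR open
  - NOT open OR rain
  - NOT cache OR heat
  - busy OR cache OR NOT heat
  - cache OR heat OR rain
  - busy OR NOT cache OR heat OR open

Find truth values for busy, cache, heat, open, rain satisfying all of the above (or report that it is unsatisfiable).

The formula is unsatisfiable.

Case busy = True:
  Clause (NOT busy) is falsified — contradiction.
Case busy = False:
  (busy OR heat) forces heat = True.
  (cache OR NOT heat) forces cache = True.
  Clause (busy OR NOT cache) is falsified — contradiction.
Both cases fail, so the formula is unsatisfiable.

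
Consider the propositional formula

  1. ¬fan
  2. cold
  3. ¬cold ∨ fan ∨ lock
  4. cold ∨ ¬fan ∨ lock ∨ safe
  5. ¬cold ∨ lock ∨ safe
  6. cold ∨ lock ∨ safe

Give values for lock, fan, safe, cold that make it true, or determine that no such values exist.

Unit clause (¬fan) forces fan = False.
Unit clause (cold) forces cold = True.
In (¬cold ∨ fan ∨ lock) only lock is left, so lock = True.
Set safe = False.
Check each clause:
  (¬fan): ¬fan holds.
  (cold): cold holds.
  (¬cold ∨ fan ∨ lock): lock holds.
  (cold ∨ ¬fan ∨ lock ∨ safe): cold holds.
  (¬cold ∨ lock ∨ safe): lock holds.
  (cold ∨ lock ∨ safe): cold holds.
All clauses satisfied.

lock = True, fan = False, safe = False, cold = True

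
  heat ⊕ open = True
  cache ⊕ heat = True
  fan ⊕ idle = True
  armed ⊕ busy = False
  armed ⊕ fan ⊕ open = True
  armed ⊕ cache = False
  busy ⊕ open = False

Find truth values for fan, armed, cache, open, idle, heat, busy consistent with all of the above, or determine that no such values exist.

fan = True, armed = True, cache = True, open = True, idle = False, heat = False, busy = True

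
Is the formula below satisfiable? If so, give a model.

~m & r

r = True, m = False

  ~m = True
Both conjuncts True, so the formula holds.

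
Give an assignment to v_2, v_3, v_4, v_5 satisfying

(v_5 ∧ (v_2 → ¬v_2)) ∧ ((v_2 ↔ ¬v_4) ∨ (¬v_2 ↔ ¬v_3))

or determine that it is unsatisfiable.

v_2 = False; v_3 = False; v_4 = True; v_5 = True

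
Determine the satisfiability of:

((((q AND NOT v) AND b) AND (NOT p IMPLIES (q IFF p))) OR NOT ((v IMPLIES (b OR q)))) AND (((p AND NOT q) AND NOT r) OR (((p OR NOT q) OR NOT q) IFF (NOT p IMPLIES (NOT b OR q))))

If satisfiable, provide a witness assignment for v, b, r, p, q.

v = False, b = True, r = True, p = True, q = True

  (((q AND NOT v) AND b) AND (NOT p IMPLIES (q IFF p))) OR NOT ((v IMPLIES (b OR q))) = True
    ((q AND NOT v) AND b) AND (NOT p IMPLIES (q IFF p)) = True
      (q AND NOT v) AND b = True
        q AND NOT v = True
          NOT v = True
      NOT p IMPLIES (q IFF p) = True
        NOT p = False
        q IFF p = True
    NOT ((v IMPLIES (b OR q))) = False
      v IMPLIES (b OR q) = True
        b OR q = True
  ((p AND NOT q) AND NOT r) OR (((p OR NOT q) OR NOT q) IFF (NOT p IMPLIES (NOT b OR q))) = True
    (p AND NOT q) AND NOT r = False
      p AND NOT q = False
        NOT q = False
      NOT r = False
    ((p OR NOT q) OR NOT q) IFF (NOT p IMPLIES (NOT b OR q)) = True
      (p OR NOT q) OR NOT q = True
        p OR NOT q = True
          NOT q = False
        NOT q = False
      NOT p IMPLIES (NOT b OR q) = True
        NOT p = False
        NOT b OR q = True
          NOT b = False
Both conjuncts True, so the formula holds.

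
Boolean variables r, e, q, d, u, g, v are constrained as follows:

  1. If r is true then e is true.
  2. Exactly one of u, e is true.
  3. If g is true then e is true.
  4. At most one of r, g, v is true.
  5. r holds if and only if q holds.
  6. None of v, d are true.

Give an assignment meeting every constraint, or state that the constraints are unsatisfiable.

r: True, e: True, q: True, d: False, u: False, g: False, v: False

  (1) r=T ⇒ e: T ✓
  (2) {u, e}: 1 true — exactly one ✓
  (3) g=F ⇒ e: vacuous ✓
  (4) {r, g, v}: 1 true — at most one ✓
  (5) r=T, q=T — same ✓
  (6) {v, d}: 0 true — none ✓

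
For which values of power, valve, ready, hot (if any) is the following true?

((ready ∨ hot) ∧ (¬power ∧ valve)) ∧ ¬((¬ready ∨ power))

power = False; valve = True; ready = True; hot = True

  (ready ∨ hot) ∧ (¬power ∧ valve) = True
    ready ∨ hot = True
    ¬power ∧ valve = True
      ¬power = True
  ¬((¬ready ∨ power)) = True
    ¬ready ∨ power = False
      ¬ready = False
Both conjuncts True, so the formula holds.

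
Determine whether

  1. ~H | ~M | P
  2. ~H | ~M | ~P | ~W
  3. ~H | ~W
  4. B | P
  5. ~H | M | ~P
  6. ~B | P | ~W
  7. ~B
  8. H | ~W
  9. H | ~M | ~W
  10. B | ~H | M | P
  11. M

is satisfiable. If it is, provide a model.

P = True, M = True, B = False, H = True, W = False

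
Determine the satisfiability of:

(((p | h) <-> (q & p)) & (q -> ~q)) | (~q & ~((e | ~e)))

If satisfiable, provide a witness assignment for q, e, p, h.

q=F, e=T, p=F, h=F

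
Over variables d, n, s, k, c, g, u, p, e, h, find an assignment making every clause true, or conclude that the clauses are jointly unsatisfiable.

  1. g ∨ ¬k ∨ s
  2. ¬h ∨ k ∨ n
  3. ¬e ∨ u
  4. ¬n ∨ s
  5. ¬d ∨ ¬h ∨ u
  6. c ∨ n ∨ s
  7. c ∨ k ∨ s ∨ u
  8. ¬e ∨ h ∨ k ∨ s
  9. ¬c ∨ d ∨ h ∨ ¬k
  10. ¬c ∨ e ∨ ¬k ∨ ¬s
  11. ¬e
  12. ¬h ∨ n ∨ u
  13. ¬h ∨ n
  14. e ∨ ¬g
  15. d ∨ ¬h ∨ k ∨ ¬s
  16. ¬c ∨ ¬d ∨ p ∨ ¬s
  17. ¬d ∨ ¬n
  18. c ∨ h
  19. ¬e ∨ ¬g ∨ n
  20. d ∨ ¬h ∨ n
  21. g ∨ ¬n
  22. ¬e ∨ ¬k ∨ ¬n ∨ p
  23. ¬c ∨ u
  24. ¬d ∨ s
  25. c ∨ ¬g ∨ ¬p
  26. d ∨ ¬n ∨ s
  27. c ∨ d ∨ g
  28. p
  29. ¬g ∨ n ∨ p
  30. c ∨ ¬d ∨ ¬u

d = False, n = False, s = False, k = False, c = True, g = False, u = True, p = True, e = False, h = False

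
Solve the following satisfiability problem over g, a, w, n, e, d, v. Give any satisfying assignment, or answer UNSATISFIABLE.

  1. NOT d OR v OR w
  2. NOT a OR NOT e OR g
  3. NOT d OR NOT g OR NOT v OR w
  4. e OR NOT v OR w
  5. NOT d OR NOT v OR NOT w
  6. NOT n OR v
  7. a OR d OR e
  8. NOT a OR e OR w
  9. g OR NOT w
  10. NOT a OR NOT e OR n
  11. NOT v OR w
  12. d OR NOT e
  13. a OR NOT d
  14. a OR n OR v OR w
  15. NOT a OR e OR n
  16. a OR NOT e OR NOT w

g: True; a: True; w: True; n: True; e: False; d: False; v: True

Set g = True.
Try a = False:
  (a OR NOT d) forces d = False.
  (a OR d OR e) forces e = True.
  clause (d OR NOT e) is falsified — backtrack.
So a = True.
Set w = True.
Try n = False:
  (NOT a OR NOT e OR n) forces e = False.
  clause (NOT a OR e OR n) is falsified — backtrack.
So n = True.
  then (NOT n OR v) forces v = True.
  then (NOT d OR NOT v OR NOT w) forces d = False.
  then (d OR NOT e) forces e = False.
All clauses satisfied.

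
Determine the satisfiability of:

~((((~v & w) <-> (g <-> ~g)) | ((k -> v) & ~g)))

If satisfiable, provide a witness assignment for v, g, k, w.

v: False, g: True, k: False, w: True

  ~((((~v & w) <-> (g <-> ~g)) | ((k -> v) & ~g))) = True
    ((~v & w) <-> (g <-> ~g)) | ((k -> v) & ~g) = False
      (~v & w) <-> (g <-> ~g) = False
        ~v & w = True
          ~v = True
        g <-> ~g = False
          ~g = False
      (k -> v) & ~g = False
        k -> v = True
        ~g = False
The formula evaluates to True.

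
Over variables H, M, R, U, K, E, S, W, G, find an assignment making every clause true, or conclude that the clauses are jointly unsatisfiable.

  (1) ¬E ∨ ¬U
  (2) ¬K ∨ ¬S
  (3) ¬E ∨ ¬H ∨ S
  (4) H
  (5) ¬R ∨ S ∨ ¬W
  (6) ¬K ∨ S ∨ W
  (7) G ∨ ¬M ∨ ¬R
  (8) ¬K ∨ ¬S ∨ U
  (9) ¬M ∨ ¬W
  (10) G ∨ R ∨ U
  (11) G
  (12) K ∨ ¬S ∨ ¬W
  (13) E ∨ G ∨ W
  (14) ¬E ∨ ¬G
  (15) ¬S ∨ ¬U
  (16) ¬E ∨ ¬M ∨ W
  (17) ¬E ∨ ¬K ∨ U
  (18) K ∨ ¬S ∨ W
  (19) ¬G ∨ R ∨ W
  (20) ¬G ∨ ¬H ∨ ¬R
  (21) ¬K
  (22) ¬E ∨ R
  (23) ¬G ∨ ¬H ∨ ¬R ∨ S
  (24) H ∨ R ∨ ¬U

Unit clause (H) forces H = True.
Unit clause (G) forces G = True.
In (¬E ∨ ¬G) only ¬E is left, so E = False.
In (¬G ∨ ¬H ∨ ¬R) only ¬R is left, so R = False.
Unit clause (¬K) forces K = False.
In (¬G ∨ R ∨ W) only W is left, so W = True.
In (¬M ∨ ¬W) only ¬M is left, so M = False.
In (K ∨ ¬S ∨ ¬W) only ¬S is left, so S = False.
Set U = False.
All clauses satisfied.

H: True; M: False; R: False; U: False; K: False; E: False; S: False; W: True; G: True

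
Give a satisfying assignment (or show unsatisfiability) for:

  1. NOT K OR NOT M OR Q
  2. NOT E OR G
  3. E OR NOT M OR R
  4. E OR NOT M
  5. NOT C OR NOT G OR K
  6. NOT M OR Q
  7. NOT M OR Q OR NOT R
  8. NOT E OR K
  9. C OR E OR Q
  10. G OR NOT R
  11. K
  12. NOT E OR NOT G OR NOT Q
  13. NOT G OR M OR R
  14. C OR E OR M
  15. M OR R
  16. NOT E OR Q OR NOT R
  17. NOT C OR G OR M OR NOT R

E=F, K=T, R=T, C=T, M=F, G=T, Q=T

Unit clause (K) forces K = True.
Set E = False.
  then (E OR NOT M) forces M = False.
  then (C OR E OR M) forces C = True.
  then (M OR R) forces R = True.
  then (NOT C OR G OR M OR NOT R) forces G = True.
Set Q = True.
All clauses satisfied.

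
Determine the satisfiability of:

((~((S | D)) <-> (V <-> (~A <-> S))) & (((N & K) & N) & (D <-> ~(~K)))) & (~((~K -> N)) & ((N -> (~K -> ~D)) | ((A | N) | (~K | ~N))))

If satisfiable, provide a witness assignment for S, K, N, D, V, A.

Case K = True: the conjunct ~((~K -> N)) becomes ~((False -> N)) = False.
Case K = False: the conjunct K is False.
Both cases fail — unsatisfiable.

The formula is unsatisfiable.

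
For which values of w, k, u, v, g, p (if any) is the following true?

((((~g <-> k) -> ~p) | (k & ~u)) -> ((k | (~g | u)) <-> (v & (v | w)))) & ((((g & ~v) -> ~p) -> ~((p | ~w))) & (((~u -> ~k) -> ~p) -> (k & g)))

w = False, k = False, u = True, v = False, g = True, p = True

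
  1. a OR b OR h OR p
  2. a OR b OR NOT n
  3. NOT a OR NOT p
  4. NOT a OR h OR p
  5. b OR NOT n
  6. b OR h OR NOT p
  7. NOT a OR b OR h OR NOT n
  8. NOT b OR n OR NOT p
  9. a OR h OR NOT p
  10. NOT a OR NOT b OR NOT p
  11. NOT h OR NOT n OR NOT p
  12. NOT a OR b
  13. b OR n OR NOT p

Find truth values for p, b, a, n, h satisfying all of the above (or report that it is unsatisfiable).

Try p = True:
  (NOT a OR NOT p) forces a = False.
  (a OR h OR NOT p) forces h = True.
  (NOT h OR NOT n OR NOT p) forces n = False.
  (NOT b OR n OR NOT p) forces b = False.
  clause (b OR n OR NOT p) is falsified — backtrack.
So p = False.
Set b = True.
Set a = True.
  then (NOT a OR h OR p) forces h = True.
Set n = True.
All clauses satisfied.

p = False; b = True; a = True; n = True; h = True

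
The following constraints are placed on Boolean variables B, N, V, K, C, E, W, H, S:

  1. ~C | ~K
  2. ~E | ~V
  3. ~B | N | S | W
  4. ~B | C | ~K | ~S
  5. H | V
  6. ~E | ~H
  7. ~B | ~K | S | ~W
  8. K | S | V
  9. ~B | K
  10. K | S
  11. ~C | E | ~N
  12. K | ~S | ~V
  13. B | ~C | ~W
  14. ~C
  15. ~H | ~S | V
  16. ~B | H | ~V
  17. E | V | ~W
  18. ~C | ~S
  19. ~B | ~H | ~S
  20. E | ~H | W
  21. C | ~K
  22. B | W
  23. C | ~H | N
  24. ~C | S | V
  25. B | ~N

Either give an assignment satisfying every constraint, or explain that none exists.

The formula is unsatisfiable.

Case K = True:
  (~C | ~K) forces C = False.
  Clause (C | ~K) is falsified — contradiction.
Case K = False:
  (~B | K) forces B = False.
  (K | S) forces S = True.
  (K | ~S | ~V) forces V = False.
  (H | V) forces H = True.
  Clause (~H | ~S | V) is falsified — contradiction.
Both cases fail, so the formula is unsatisfiable.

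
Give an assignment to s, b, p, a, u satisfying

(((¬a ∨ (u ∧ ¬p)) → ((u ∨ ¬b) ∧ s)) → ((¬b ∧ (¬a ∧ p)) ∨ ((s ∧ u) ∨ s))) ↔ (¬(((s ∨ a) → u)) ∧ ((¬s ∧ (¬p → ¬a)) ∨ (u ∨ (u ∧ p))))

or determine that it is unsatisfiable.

s = False, b = True, p = True, a = True, u = True

  (((¬a ∨ (u ∧ ¬p)) → ((u ∨ ¬b) ∧ s)) → ((¬b ∧ (¬a ∧ p)) ∨ ((s ∧ u) ∨ s))) ↔ (¬(((s ∨ a) → u)) ∧ ((¬s ∧ (¬p → ¬a)) ∨ (u ∨ (u ∧ p)))) = True
    ((¬a ∨ (u ∧ ¬p)) → ((u ∨ ¬b) ∧ s)) → ((¬b ∧ (¬a ∧ p)) ∨ ((s ∧ u) ∨ s)) = False
      (¬a ∨ (u ∧ ¬p)) → ((u ∨ ¬b) ∧ s) = True
        ¬a ∨ (u ∧ ¬p) = False
          ¬a = False
          u ∧ ¬p = False
            ¬p = False
        (u ∨ ¬b) ∧ s = False
          u ∨ ¬b = True
            ¬b = False
      (¬b ∧ (¬a ∧ p)) ∨ ((s ∧ u) ∨ s) = False
        ¬b ∧ (¬a ∧ p) = False
          ¬b = False
          ¬a ∧ p = False
            ¬a = False
        (s ∧ u) ∨ s = False
          s ∧ u = False
    ¬(((s ∨ a) → u)) ∧ ((¬s ∧ (¬p → ¬a)) ∨ (u ∨ (u ∧ p))) = False
      ¬(((s ∨ a) → u)) = False
        (s ∨ a) → u = True
          s ∨ a = True
      (¬s ∧ (¬p → ¬a)) ∨ (u ∨ (u ∧ p)) = True
        ¬s ∧ (¬p → ¬a) = True
          ¬s = True
          ¬p → ¬a = True
            ¬p = False
            ¬a = False
        u ∨ (u ∧ p) = True
          u ∧ p = True
The formula evaluates to True.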